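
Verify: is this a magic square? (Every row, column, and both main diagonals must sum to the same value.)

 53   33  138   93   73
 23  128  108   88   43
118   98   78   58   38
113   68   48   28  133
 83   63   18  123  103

Row 1: 53 + 33 + 138 + 93 + 73 = 390.
Row 2: 23 + 128 + 108 + 88 + 43 = 390.
Row 3: 118 + 98 + 78 + 58 + 38 = 390.
Row 4: 113 + 68 + 48 + 28 + 133 = 390.
Row 5: 83 + 63 + 18 + 123 + 103 = 390.
Column 1: 53 + 23 + 118 + 113 + 83 = 390.
Column 2: 33 + 128 + 98 + 68 + 63 = 390.
Column 3: 138 + 108 + 78 + 48 + 18 = 390.
Column 4: 93 + 88 + 58 + 28 + 123 = 390.
Column 5: 73 + 43 + 38 + 133 + 103 = 390.
Main diagonal: 53 + 128 + 78 + 28 + 103 = 390.
Anti-diagonal: 73 + 88 + 78 + 68 + 83 = 390.
All lines sum to 390.

Yes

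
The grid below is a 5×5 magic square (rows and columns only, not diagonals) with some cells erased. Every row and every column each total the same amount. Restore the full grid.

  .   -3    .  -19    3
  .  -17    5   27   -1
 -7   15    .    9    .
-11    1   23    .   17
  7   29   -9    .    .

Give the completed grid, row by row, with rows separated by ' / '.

25 -3 19 -19 3 / 11 -17 5 27 -1 / -7 15 -13 9 21 / -11 1 23 -5 17 / 7 29 -9 13 -15

Column 2 is already complete: -3 + -17 + 15 + 1 + 29 = 25, so that is the magic constant.
Row 2 must total 25; the given cells sum to 14, so (2,1) = 11.
Row 4 needs 25; the known cells sum to 30, so (4,4) = -5.
From column 1, 25 − (11 + (-7) + (-11) + 7) gives (1,1) = 25.
Column 4 must total 25; the given cells sum to 12, so (5,4) = 13.
The remaining cell in row 1 is (1,3) = 25 − 6 = 19.
The remaining cell in row 5 is (5,5) = 25 − 40 = -15.
Using column 3: 19 + 5 + 23 + (-9) + ? → (3,3) = 25 − 38 = -13.
Column 5: 3 + (-1) + 17 + (-15) + ? = 25, so (3,5) = 21.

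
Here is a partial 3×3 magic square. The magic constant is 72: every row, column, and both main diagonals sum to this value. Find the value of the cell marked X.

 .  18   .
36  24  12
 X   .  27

15

Column 2 must total 72; the given cells sum to 42, so (3,2) = 30.
From column 3, 72 − (12 + 27) gives (1,3) = 33.
From main diagonal, 72 − (24 + 27) gives (1,1) = 21.
Anti-diagonal: 33 + 24 + ? = 72, so (3,1) = 15.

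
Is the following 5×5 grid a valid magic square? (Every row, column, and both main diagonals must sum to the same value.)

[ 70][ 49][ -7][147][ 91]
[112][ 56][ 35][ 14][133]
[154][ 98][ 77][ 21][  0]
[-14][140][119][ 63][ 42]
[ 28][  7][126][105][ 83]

No — main diagonal sums to 349 but anti-diagonal sums to 350.

Row 1: 70 + 49 + (-7) + 147 + 91 = 350.
Row 2: 112 + 56 + 35 + 14 + 133 = 350.
Row 3: 154 + 98 + 77 + 21 + 0 = 350.
Row 4: -14 + 140 + 119 + 63 + 42 = 350.
Row 5: 28 + 7 + 126 + 105 + 83 = 349.
Column 1: 70 + 112 + 154 + (-14) + 28 = 350.
Column 2: 49 + 56 + 98 + 140 + 7 = 350.
Column 3: -7 + 35 + 77 + 119 + 126 = 350.
Column 4: 147 + 14 + 21 + 63 + 105 = 350.
Column 5: 91 + 133 + 0 + 42 + 83 = 349.
Main diagonal: 70 + 56 + 77 + 63 + 83 = 349.
Anti-diagonal: 91 + 14 + 77 + 140 + 28 = 350.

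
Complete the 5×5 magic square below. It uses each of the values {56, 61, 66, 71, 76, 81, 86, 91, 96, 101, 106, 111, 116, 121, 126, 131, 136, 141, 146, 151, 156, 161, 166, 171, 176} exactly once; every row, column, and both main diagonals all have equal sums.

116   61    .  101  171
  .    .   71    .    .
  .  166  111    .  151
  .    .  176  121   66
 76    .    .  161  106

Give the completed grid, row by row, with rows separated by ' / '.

The 25 entries sum to 2900, so each line sums to 2900/5 = 580.
Row 1: 116 + 61 + 101 + 171 + ? = 580, so (1,3) = 131.
The remaining cell in column 3 is (5,3) = 580 − 489 = 91.
Using column 5: 171 + 151 + 66 + 106 + ? → (2,5) = 580 − 494 = 86.
Main diagonal needs 580; the known cells sum to 454, so (2,2) = 126.
Using row 5: 76 + 91 + 161 + 106 + ? → (5,2) = 580 − 434 = 146.
The remaining cell in column 2 is (4,2) = 580 − 499 = 81.
Anti-diagonal: 171 + 111 + 81 + 76 + ? = 580, so (2,4) = 141.
From row 2, 580 − (126 + 71 + 141 + 86) gives (2,1) = 156.
Using row 4: 81 + 176 + 121 + 66 + ? → (4,1) = 580 − 444 = 136.
The remaining cell in column 1 is (3,1) = 580 − 484 = 96.
From column 4, 580 − (101 + 141 + 121 + 161) gives (3,4) = 56.

116 61 131 101 171 / 156 126 71 141 86 / 96 166 111 56 151 / 136 81 176 121 66 / 76 146 91 161 106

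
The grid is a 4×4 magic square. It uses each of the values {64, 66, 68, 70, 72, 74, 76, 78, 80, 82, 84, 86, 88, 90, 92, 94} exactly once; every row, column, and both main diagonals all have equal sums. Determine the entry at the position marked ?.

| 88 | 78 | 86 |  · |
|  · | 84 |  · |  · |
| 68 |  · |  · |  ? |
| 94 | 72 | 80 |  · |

92

The 16 entries sum to 1264, so each line sums to 1264/4 = 316.
Row 1 must total 316; the given cells sum to 252, so (1,4) = 64.
Using row 4: 94 + 72 + 80 + ? → (4,4) = 316 − 246 = 70.
The remaining cell in column 1 is (2,1) = 316 − 250 = 66.
Column 2 must total 316; the given cells sum to 234, so (3,2) = 82.
From main diagonal, 316 − (88 + 84 + 70) gives (3,3) = 74.
Anti-diagonal must total 316; the given cells sum to 240, so (2,3) = 76.
Row 2 needs 316; the known cells sum to 226, so (2,4) = 90.
Row 3: 68 + 82 + 74 + ? = 316, so (3,4) = 92.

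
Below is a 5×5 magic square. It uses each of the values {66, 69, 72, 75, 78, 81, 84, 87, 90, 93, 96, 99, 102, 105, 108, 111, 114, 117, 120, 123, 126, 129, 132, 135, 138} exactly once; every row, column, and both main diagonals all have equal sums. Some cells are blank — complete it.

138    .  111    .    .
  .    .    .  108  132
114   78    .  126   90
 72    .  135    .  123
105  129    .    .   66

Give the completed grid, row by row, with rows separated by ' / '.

The 25 entries sum to 2550, so each line sums to 2550/5 = 510.
Row 3 must total 510; the given cells sum to 408, so (3,3) = 102.
From column 1, 510 − (138 + 114 + 72 + 105) gives (2,1) = 81.
Column 5: 132 + 90 + 123 + 66 + ? = 510, so (1,5) = 99.
Anti-diagonal must total 510; the given cells sum to 414, so (4,2) = 96.
The remaining cell in row 4 is (4,4) = 510 − 426 = 84.
The remaining cell in main diagonal is (2,2) = 510 − 390 = 120.
The remaining cell in row 2 is (2,3) = 510 − 441 = 69.
Column 2 must total 510; the given cells sum to 423, so (1,2) = 87.
The remaining cell in column 3 is (5,3) = 510 − 417 = 93.
From row 1, 510 − (138 + 87 + 111 + 99) gives (1,4) = 75.
From row 5, 510 − (105 + 129 + 93 + 66) gives (5,4) = 117.

138 87 111 75 99 / 81 120 69 108 132 / 114 78 102 126 90 / 72 96 135 84 123 / 105 129 93 117 66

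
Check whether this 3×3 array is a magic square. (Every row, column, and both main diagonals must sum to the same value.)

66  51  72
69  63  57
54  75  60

Row 1: 66 + 51 + 72 = 189.
Row 2: 69 + 63 + 57 = 189.
Row 3: 54 + 75 + 60 = 189.
Column 1: 66 + 69 + 54 = 189.
Column 2: 51 + 63 + 75 = 189.
Column 3: 72 + 57 + 60 = 189.
Main diagonal: 66 + 63 + 60 = 189.
Anti-diagonal: 72 + 63 + 54 = 189.
All lines sum to 189.

Yes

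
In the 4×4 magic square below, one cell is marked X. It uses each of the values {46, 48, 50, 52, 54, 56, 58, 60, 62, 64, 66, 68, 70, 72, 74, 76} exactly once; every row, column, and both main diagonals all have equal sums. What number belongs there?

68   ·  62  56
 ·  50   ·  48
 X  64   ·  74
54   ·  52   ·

46

The 16 entries sum to 976, so each line sums to 976/4 = 244.
Row 1 needs 244; the known cells sum to 186, so (1,2) = 58.
Using column 2: 58 + 50 + 64 + ? → (4,2) = 244 − 172 = 72.
Column 4 must total 244; the given cells sum to 178, so (4,4) = 66.
The remaining cell in main diagonal is (3,3) = 244 − 184 = 60.
Anti-diagonal needs 244; the known cells sum to 174, so (2,3) = 70.
Row 2 must total 244; the given cells sum to 168, so (2,1) = 76.
From row 3, 244 − (64 + 60 + 74) gives (3,1) = 46.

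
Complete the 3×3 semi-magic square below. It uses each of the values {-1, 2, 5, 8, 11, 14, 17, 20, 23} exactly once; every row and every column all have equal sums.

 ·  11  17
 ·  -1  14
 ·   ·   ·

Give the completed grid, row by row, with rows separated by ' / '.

5 11 17 / 20 -1 14 / 8 23 2

The 9 entries sum to 99, so each line sums to 99/3 = 33.
Row 1: 11 + 17 + ? = 33, so (1,1) = 5.
Row 2 must total 33; the given cells sum to 13, so (2,1) = 20.
Column 1 must total 33; the given cells sum to 25, so (3,1) = 8.
Using column 2: 11 + (-1) + ? → (3,2) = 33 − 10 = 23.
Column 3: 17 + 14 + ? = 33, so (3,3) = 2.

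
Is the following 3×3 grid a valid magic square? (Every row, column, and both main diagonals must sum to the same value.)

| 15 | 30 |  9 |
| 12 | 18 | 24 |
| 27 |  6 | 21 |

Yes

Row 1: 15 + 30 + 9 = 54.
Row 2: 12 + 18 + 24 = 54.
Row 3: 27 + 6 + 21 = 54.
Column 1: 15 + 12 + 27 = 54.
Column 2: 30 + 18 + 6 = 54.
Column 3: 9 + 24 + 21 = 54.
Main diagonal: 15 + 18 + 21 = 54.
Anti-diagonal: 9 + 18 + 27 = 54.
All lines sum to 54.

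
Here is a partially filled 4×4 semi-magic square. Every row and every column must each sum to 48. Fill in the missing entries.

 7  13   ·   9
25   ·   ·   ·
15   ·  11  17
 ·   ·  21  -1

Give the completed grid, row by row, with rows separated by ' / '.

Row 1 must total 48; the given cells sum to 29, so (1,3) = 19.
Row 3 needs 48; the known cells sum to 43, so (3,2) = 5.
From column 1, 48 − (7 + 25 + 15) gives (4,1) = 1.
From column 3, 48 − (19 + 11 + 21) gives (2,3) = -3.
From column 4, 48 − (9 + 17 + (-1)) gives (2,4) = 23.
The remaining cell in row 2 is (2,2) = 48 − 45 = 3.
Row 4 needs 48; the known cells sum to 21, so (4,2) = 27.

7 13 19 9 / 25 3 -3 23 / 15 5 11 17 / 1 27 21 -1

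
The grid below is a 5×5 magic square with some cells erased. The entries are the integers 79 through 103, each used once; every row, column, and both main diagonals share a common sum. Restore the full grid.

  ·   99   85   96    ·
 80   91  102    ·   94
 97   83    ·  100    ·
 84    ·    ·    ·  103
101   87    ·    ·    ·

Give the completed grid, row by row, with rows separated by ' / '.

The entries are 79 through 103, which sum to 2275, so each line sums to 2275/5 = 455.
The remaining cell in row 2 is (2,4) = 455 − 367 = 88.
Column 1 must total 455; the given cells sum to 362, so (1,1) = 93.
The remaining cell in column 2 is (4,2) = 455 − 360 = 95.
Using row 1: 93 + 99 + 85 + 96 + ? → (1,5) = 455 − 373 = 82.
Anti-diagonal must total 455; the given cells sum to 366, so (3,3) = 89.
The remaining cell in row 3 is (3,5) = 455 − 369 = 86.
Column 5 must total 455; the given cells sum to 365, so (5,5) = 90.
Main diagonal needs 455; the known cells sum to 363, so (4,4) = 92.
The remaining cell in row 4 is (4,3) = 455 − 374 = 81.
From column 3, 455 − (85 + 102 + 89 + 81) gives (5,3) = 98.
Column 4: 96 + 88 + 100 + 92 + ? = 455, so (5,4) = 79.

93 99 85 96 82 / 80 91 102 88 94 / 97 83 89 100 86 / 84 95 81 92 103 / 101 87 98 79 90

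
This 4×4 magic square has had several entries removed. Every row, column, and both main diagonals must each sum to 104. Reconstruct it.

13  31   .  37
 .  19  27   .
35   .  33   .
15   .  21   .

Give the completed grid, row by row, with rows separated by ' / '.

Row 1 must total 104; the given cells sum to 81, so (1,3) = 23.
Column 1 needs 104; the known cells sum to 63, so (2,1) = 41.
Main diagonal needs 104; the known cells sum to 65, so (4,4) = 39.
From anti-diagonal, 104 − (37 + 27 + 15) gives (3,2) = 25.
From row 2, 104 − (41 + 19 + 27) gives (2,4) = 17.
Row 3 needs 104; the known cells sum to 93, so (3,4) = 11.
Using row 4: 15 + 21 + 39 + ? → (4,2) = 104 − 75 = 29.

13 31 23 37 / 41 19 27 17 / 35 25 33 11 / 15 29 21 39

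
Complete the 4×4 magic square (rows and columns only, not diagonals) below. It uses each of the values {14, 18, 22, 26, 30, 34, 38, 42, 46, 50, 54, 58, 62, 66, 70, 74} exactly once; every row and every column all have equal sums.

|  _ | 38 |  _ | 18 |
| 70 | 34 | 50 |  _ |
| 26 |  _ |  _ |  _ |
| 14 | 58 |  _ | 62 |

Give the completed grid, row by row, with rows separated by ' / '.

The 16 entries sum to 704, so each line sums to 704/4 = 176.
Row 2 needs 176; the known cells sum to 154, so (2,4) = 22.
From row 4, 176 − (14 + 58 + 62) gives (4,3) = 42.
Column 1 must total 176; the given cells sum to 110, so (1,1) = 66.
From column 2, 176 − (38 + 34 + 58) gives (3,2) = 46.
Column 4: 18 + 22 + 62 + ? = 176, so (3,4) = 74.
Row 1 needs 176; the known cells sum to 122, so (1,3) = 54.
Row 3: 26 + 46 + 74 + ? = 176, so (3,3) = 30.

66 38 54 18 / 70 34 50 22 / 26 46 30 74 / 14 58 42 62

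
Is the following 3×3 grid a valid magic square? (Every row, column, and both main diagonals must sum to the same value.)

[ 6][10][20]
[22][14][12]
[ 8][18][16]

Row 1: 6 + 10 + 20 = 36.
Row 2: 22 + 14 + 12 = 48.
Row 3: 8 + 18 + 16 = 42.
Column 1: 6 + 22 + 8 = 36.
Column 2: 10 + 14 + 18 = 42.
Column 3: 20 + 12 + 16 = 48.
Main diagonal: 6 + 14 + 16 = 36.
Anti-diagonal: 20 + 14 + 8 = 42.

No — column 2 sums to 42 but column 3 sums to 48.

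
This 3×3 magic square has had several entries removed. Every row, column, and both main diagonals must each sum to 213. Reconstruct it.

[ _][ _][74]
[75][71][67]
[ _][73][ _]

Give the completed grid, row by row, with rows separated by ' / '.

Column 2: 71 + 73 + ? = 213, so (1,2) = 69.
The remaining cell in column 3 is (3,3) = 213 − 141 = 72.
The remaining cell in main diagonal is (1,1) = 213 − 143 = 70.
Anti-diagonal must total 213; the given cells sum to 145, so (3,1) = 68.

70 69 74 / 75 71 67 / 68 73 72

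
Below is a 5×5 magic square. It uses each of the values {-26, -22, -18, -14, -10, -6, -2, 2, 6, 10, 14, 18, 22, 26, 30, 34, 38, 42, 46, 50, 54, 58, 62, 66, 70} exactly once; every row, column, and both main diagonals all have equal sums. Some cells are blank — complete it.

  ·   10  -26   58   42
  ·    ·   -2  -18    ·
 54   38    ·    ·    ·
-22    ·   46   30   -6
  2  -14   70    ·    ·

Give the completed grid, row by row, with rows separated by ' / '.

26 10 -26 58 42 / 50 14 -2 -18 66 / 54 38 22 6 -10 / -22 62 46 30 -6 / 2 -14 70 34 18

The 25 entries sum to 550, so each line sums to 550/5 = 110.
Using row 1: 10 + (-26) + 58 + 42 + ? → (1,1) = 110 − 84 = 26.
Row 4 needs 110; the known cells sum to 48, so (4,2) = 62.
Column 1 needs 110; the known cells sum to 60, so (2,1) = 50.
The remaining cell in column 2 is (2,2) = 110 − 96 = 14.
From column 3, 110 − (-26 + (-2) + 46 + 70) gives (3,3) = 22.
Using main diagonal: 26 + 14 + 22 + 30 + ? → (5,5) = 110 − 92 = 18.
Row 2: 50 + 14 + (-2) + (-18) + ? = 110, so (2,5) = 66.
Row 5: 2 + (-14) + 70 + 18 + ? = 110, so (5,4) = 34.
Using column 4: 58 + (-18) + 30 + 34 + ? → (3,4) = 110 − 104 = 6.
Column 5 needs 110; the known cells sum to 120, so (3,5) = -10.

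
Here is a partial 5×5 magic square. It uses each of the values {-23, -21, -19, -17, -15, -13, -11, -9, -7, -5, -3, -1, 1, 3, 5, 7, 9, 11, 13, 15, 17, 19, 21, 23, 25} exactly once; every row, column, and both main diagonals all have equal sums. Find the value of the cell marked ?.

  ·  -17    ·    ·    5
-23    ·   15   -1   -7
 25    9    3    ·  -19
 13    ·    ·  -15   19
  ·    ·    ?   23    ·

The 25 entries sum to 25, so each line sums to 25/5 = 5.
Row 2 must total 5; the given cells sum to -16, so (2,2) = 21.
The remaining cell in row 3 is (3,4) = 5 − 18 = -13.
Column 4 needs 5; the known cells sum to -6, so (1,4) = 11.
Column 5: 5 + (-7) + (-19) + 19 + ? = 5, so (5,5) = 7.
Main diagonal needs 5; the known cells sum to 16, so (1,1) = -11.
From row 1, 5 − (-11 + (-17) + 11 + 5) gives (1,3) = 17.
Column 1: -11 + (-23) + 25 + 13 + ? = 5, so (5,1) = 1.
Anti-diagonal: 5 + (-1) + 3 + 1 + ? = 5, so (4,2) = -3.
Row 4: 13 + (-3) + (-15) + 19 + ? = 5, so (4,3) = -9.
From column 2, 5 − (-17 + 21 + 9 + (-3)) gives (5,2) = -5.
The remaining cell in column 3 is (5,3) = 5 − 26 = -21.

-21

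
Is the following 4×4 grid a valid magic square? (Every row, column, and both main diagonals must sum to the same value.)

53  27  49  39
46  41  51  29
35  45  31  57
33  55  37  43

No — column 1 sums to 167 but anti-diagonal sums to 168.

Row 1: 53 + 27 + 49 + 39 = 168.
Row 2: 46 + 41 + 51 + 29 = 167.
Row 3: 35 + 45 + 31 + 57 = 168.
Row 4: 33 + 55 + 37 + 43 = 168.
Column 1: 53 + 46 + 35 + 33 = 167.
Column 2: 27 + 41 + 45 + 55 = 168.
Column 3: 49 + 51 + 31 + 37 = 168.
Column 4: 39 + 29 + 57 + 43 = 168.
Main diagonal: 53 + 41 + 31 + 43 = 168.
Anti-diagonal: 39 + 51 + 45 + 33 = 168.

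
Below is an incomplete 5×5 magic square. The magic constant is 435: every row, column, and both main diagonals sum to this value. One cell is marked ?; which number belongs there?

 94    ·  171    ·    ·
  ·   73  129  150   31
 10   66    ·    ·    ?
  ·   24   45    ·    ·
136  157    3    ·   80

From row 2, 435 − (73 + 129 + 150 + 31) gives (2,1) = 52.
From row 5, 435 − (136 + 157 + 3 + 80) gives (5,4) = 59.
Column 1 needs 435; the known cells sum to 292, so (4,1) = 143.
Column 2 must total 435; the given cells sum to 320, so (1,2) = 115.
Using column 3: 171 + 129 + 45 + 3 + ? → (3,3) = 435 − 348 = 87.
The remaining cell in main diagonal is (4,4) = 435 − 334 = 101.
The remaining cell in anti-diagonal is (1,5) = 435 − 397 = 38.
Using row 1: 94 + 115 + 171 + 38 + ? → (1,4) = 435 − 418 = 17.
Row 4 needs 435; the known cells sum to 313, so (4,5) = 122.
Column 4: 17 + 150 + 101 + 59 + ? = 435, so (3,4) = 108.
Column 5: 38 + 31 + 122 + 80 + ? = 435, so (3,5) = 164.

164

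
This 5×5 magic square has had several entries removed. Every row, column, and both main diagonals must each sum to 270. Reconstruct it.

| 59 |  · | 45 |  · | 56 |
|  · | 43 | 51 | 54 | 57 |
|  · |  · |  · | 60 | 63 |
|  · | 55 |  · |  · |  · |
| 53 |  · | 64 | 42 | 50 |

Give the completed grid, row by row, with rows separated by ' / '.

59 62 45 48 56 / 65 43 51 54 57 / 46 49 52 60 63 / 47 55 58 66 44 / 53 61 64 42 50

Using row 2: 43 + 51 + 54 + 57 + ? → (2,1) = 270 − 205 = 65.
Row 5: 53 + 64 + 42 + 50 + ? = 270, so (5,2) = 61.
Using column 5: 56 + 57 + 63 + 50 + ? → (4,5) = 270 − 226 = 44.
Anti-diagonal must total 270; the given cells sum to 218, so (3,3) = 52.
Using column 3: 45 + 51 + 52 + 64 + ? → (4,3) = 270 − 212 = 58.
From main diagonal, 270 − (59 + 43 + 52 + 50) gives (4,4) = 66.
Row 4 must total 270; the given cells sum to 223, so (4,1) = 47.
Using column 1: 59 + 65 + 47 + 53 + ? → (3,1) = 270 − 224 = 46.
From column 4, 270 − (54 + 60 + 66 + 42) gives (1,4) = 48.
The remaining cell in row 1 is (1,2) = 270 − 208 = 62.
Row 3 needs 270; the known cells sum to 221, so (3,2) = 49.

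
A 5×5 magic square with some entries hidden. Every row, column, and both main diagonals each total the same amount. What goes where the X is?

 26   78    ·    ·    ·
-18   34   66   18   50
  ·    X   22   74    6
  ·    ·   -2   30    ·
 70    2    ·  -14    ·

-10

Row 2 is complete and sums to 150; that is the magic constant.
Column 4 must total 150; the given cells sum to 108, so (1,4) = 42.
Main diagonal must total 150; the given cells sum to 112, so (5,5) = 38.
Row 5: 70 + 2 + (-14) + 38 + ? = 150, so (5,3) = 54.
Column 3 needs 150; the known cells sum to 140, so (1,3) = 10.
Row 1 must total 150; the given cells sum to 156, so (1,5) = -6.
From column 5, 150 − (-6 + 50 + 6 + 38) gives (4,5) = 62.
The remaining cell in anti-diagonal is (4,2) = 150 − 104 = 46.
The remaining cell in row 4 is (4,1) = 150 − 136 = 14.
The remaining cell in column 1 is (3,1) = 150 − 92 = 58.
From column 2, 150 − (78 + 34 + 46 + 2) gives (3,2) = -10.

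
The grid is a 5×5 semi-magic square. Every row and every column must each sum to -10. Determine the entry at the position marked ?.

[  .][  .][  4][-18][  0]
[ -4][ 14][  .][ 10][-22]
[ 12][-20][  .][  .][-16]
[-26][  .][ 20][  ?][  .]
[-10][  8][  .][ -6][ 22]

-12

From row 2, -10 − (-4 + 14 + 10 + (-22)) gives (2,3) = -8.
Row 5: -10 + 8 + (-6) + 22 + ? = -10, so (5,3) = -24.
The remaining cell in column 1 is (1,1) = -10 − (-28) = 18.
The remaining cell in column 3 is (3,3) = -10 − (-8) = -2.
From column 5, -10 − (0 + (-22) + (-16) + 22) gives (4,5) = 6.
Row 1: 18 + 4 + (-18) + 0 + ? = -10, so (1,2) = -14.
Using row 3: 12 + (-20) + (-2) + (-16) + ? → (3,4) = -10 − (-26) = 16.
Column 2 needs -10; the known cells sum to -12, so (4,2) = 2.
Column 4 must total -10; the given cells sum to 2, so (4,4) = -12.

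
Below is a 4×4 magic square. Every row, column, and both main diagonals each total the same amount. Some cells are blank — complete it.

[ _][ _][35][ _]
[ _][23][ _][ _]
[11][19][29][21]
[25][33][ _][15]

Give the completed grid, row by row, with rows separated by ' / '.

13 5 35 27 / 31 23 9 17 / 11 19 29 21 / 25 33 7 15

Row 3 is already complete: 11 + 19 + 29 + 21 = 80, so that is the magic constant.
Using row 4: 25 + 33 + 15 + ? → (4,3) = 80 − 73 = 7.
From column 2, 80 − (23 + 19 + 33) gives (1,2) = 5.
From column 3, 80 − (35 + 29 + 7) gives (2,3) = 9.
Using main diagonal: 23 + 29 + 15 + ? → (1,1) = 80 − 67 = 13.
From anti-diagonal, 80 − (9 + 19 + 25) gives (1,4) = 27.
Column 1 must total 80; the given cells sum to 49, so (2,1) = 31.
From column 4, 80 − (27 + 21 + 15) gives (2,4) = 17.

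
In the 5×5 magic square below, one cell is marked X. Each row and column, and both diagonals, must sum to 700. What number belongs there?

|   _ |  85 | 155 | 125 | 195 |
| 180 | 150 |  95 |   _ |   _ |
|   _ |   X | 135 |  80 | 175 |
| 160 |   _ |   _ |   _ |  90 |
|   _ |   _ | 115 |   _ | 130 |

190

Using row 1: 85 + 155 + 125 + 195 + ? → (1,1) = 700 − 560 = 140.
Column 3 needs 700; the known cells sum to 500, so (4,3) = 200.
Using column 5: 195 + 175 + 90 + 130 + ? → (2,5) = 700 − 590 = 110.
Main diagonal must total 700; the given cells sum to 555, so (4,4) = 145.
From row 2, 700 − (180 + 150 + 95 + 110) gives (2,4) = 165.
The remaining cell in row 4 is (4,2) = 700 − 595 = 105.
Using column 4: 125 + 165 + 80 + 145 + ? → (5,4) = 700 − 515 = 185.
The remaining cell in anti-diagonal is (5,1) = 700 − 600 = 100.
Row 5: 100 + 115 + 185 + 130 + ? = 700, so (5,2) = 170.
Column 1 needs 700; the known cells sum to 580, so (3,1) = 120.
From column 2, 700 − (85 + 150 + 105 + 170) gives (3,2) = 190.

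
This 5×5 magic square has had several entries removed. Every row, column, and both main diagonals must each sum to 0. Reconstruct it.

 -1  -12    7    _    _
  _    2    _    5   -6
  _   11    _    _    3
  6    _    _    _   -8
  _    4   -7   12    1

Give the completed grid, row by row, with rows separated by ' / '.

Row 5: 4 + (-7) + 12 + 1 + ? = 0, so (5,1) = -10.
Column 2 must total 0; the given cells sum to 5, so (4,2) = -5.
Column 5 needs 0; the known cells sum to -10, so (1,5) = 10.
Anti-diagonal needs 0; the known cells sum to 0, so (3,3) = 0.
Row 1: -1 + (-12) + 7 + 10 + ? = 0, so (1,4) = -4.
From main diagonal, 0 − (-1 + 2 + 0 + 1) gives (4,4) = -2.
Row 4: 6 + (-5) + (-2) + (-8) + ? = 0, so (4,3) = 9.
Using column 3: 7 + 0 + 9 + (-7) + ? → (2,3) = 0 − 9 = -9.
Using column 4: -4 + 5 + (-2) + 12 + ? → (3,4) = 0 − 11 = -11.
Row 2 needs 0; the known cells sum to -8, so (2,1) = 8.
From row 3, 0 − (11 + 0 + (-11) + 3) gives (3,1) = -3.

-1 -12 7 -4 10 / 8 2 -9 5 -6 / -3 11 0 -11 3 / 6 -5 9 -2 -8 / -10 4 -7 12 1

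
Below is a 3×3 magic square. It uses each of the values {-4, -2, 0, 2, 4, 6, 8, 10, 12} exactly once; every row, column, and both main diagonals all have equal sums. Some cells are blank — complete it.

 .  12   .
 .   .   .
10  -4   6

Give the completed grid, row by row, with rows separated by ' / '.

2 12 -2 / 0 4 8 / 10 -4 6

The 9 entries sum to 36, so each line sums to 36/3 = 12.
Column 2 needs 12; the known cells sum to 8, so (2,2) = 4.
Using main diagonal: 4 + 6 + ? → (1,1) = 12 − 10 = 2.
The remaining cell in anti-diagonal is (1,3) = 12 − 14 = -2.
From column 1, 12 − (2 + 10) gives (2,1) = 0.
Column 3 must total 12; the given cells sum to 4, so (2,3) = 8.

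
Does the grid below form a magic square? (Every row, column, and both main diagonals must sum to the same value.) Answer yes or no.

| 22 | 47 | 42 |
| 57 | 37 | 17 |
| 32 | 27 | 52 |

Yes

Row 1: 22 + 47 + 42 = 111.
Row 2: 57 + 37 + 17 = 111.
Row 3: 32 + 27 + 52 = 111.
Column 1: 22 + 57 + 32 = 111.
Column 2: 47 + 37 + 27 = 111.
Column 3: 42 + 17 + 52 = 111.
Main diagonal: 22 + 37 + 52 = 111.
Anti-diagonal: 42 + 37 + 32 = 111.
All lines sum to 111.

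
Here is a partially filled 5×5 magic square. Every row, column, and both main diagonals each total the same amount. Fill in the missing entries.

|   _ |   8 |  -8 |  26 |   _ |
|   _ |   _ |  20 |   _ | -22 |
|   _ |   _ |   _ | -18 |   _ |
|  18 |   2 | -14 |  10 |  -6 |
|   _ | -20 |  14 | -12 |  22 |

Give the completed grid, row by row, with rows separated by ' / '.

Row 4 is already complete: 18 + 2 + -14 + 10 + -6 = 10, so that is the magic constant.
Row 5 needs 10; the known cells sum to 4, so (5,1) = 6.
Column 3 must total 10; the given cells sum to 12, so (3,3) = -2.
Using column 4: 26 + (-18) + 10 + (-12) + ? → (2,4) = 10 − 6 = 4.
Using anti-diagonal: 4 + (-2) + 2 + 6 + ? → (1,5) = 10 − 10 = 0.
Row 1: 8 + (-8) + 26 + 0 + ? = 10, so (1,1) = -16.
Column 5: 0 + (-22) + (-6) + 22 + ? = 10, so (3,5) = 16.
Main diagonal: -16 + (-2) + 10 + 22 + ? = 10, so (2,2) = -4.
Using row 2: -4 + 20 + 4 + (-22) + ? → (2,1) = 10 − (-2) = 12.
Column 1 needs 10; the known cells sum to 20, so (3,1) = -10.
Using column 2: 8 + (-4) + 2 + (-20) + ? → (3,2) = 10 − (-14) = 24.

-16 8 -8 26 0 / 12 -4 20 4 -22 / -10 24 -2 -18 16 / 18 2 -14 10 -6 / 6 -20 14 -12 22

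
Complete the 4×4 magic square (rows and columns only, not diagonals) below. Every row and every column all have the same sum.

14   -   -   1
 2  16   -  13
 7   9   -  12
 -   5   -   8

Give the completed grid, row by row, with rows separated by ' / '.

14 4 15 1 / 2 16 3 13 / 7 9 6 12 / 11 5 10 8

Column 4 is already complete: 1 + 13 + 12 + 8 = 34, so that is the magic constant.
Using row 2: 2 + 16 + 13 + ? → (2,3) = 34 − 31 = 3.
Row 3: 7 + 9 + 12 + ? = 34, so (3,3) = 6.
Column 1 needs 34; the known cells sum to 23, so (4,1) = 11.
From column 2, 34 − (16 + 9 + 5) gives (1,2) = 4.
Row 1: 14 + 4 + 1 + ? = 34, so (1,3) = 15.
Row 4 needs 34; the known cells sum to 24, so (4,3) = 10.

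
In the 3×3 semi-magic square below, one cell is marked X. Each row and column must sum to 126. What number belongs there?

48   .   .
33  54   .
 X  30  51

Using row 2: 33 + 54 + ? → (2,3) = 126 − 87 = 39.
Row 3 must total 126; the given cells sum to 81, so (3,1) = 45.

45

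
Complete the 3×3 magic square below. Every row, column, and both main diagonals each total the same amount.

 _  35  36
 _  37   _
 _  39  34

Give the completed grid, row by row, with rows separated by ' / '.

Column 2 is already complete: 35 + 37 + 39 = 111, so that is the magic constant.
The remaining cell in row 1 is (1,1) = 111 − 71 = 40.
The remaining cell in row 3 is (3,1) = 111 − 73 = 38.
Column 1 must total 111; the given cells sum to 78, so (2,1) = 33.
From column 3, 111 − (36 + 34) gives (2,3) = 41.

40 35 36 / 33 37 41 / 38 39 34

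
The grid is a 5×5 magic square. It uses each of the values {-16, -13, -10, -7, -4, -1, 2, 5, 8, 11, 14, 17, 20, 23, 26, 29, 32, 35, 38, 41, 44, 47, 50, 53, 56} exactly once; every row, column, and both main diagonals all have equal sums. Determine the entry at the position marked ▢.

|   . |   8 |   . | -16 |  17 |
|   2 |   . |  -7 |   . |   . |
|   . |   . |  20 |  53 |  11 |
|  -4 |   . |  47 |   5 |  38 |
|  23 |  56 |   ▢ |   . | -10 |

-1

The 25 entries sum to 500, so each line sums to 500/5 = 100.
Row 4: -4 + 47 + 5 + 38 + ? = 100, so (4,2) = 14.
Column 5: 17 + 11 + 38 + (-10) + ? = 100, so (2,5) = 44.
Anti-diagonal needs 100; the known cells sum to 74, so (2,4) = 26.
Row 2: 2 + (-7) + 26 + 44 + ? = 100, so (2,2) = 35.
Using column 2: 8 + 35 + 14 + 56 + ? → (3,2) = 100 − 113 = -13.
From column 4, 100 − (-16 + 26 + 53 + 5) gives (5,4) = 32.
Using main diagonal: 35 + 20 + 5 + (-10) + ? → (1,1) = 100 − 50 = 50.
Row 1 must total 100; the given cells sum to 59, so (1,3) = 41.
From row 3, 100 − (-13 + 20 + 53 + 11) gives (3,1) = 29.
Row 5 needs 100; the known cells sum to 101, so (5,3) = -1.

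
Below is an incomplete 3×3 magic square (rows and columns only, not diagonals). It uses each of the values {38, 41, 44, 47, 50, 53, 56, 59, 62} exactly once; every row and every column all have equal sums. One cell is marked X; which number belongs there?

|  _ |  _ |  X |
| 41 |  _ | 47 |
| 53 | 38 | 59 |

The 9 entries sum to 450, so each line sums to 450/3 = 150.
Row 2 must total 150; the given cells sum to 88, so (2,2) = 62.
The remaining cell in column 1 is (1,1) = 150 − 94 = 56.
From column 2, 150 − (62 + 38) gives (1,2) = 50.
The remaining cell in column 3 is (1,3) = 150 − 106 = 44.

44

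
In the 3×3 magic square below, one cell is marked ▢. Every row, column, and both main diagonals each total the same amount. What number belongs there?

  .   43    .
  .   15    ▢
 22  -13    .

1

Column 2 is complete and sums to 45; that is the magic constant.
Row 3 needs 45; the known cells sum to 9, so (3,3) = 36.
The remaining cell in main diagonal is (1,1) = 45 − 51 = -6.
Anti-diagonal: 15 + 22 + ? = 45, so (1,3) = 8.
Column 1 must total 45; the given cells sum to 16, so (2,1) = 29.
Column 3: 8 + 36 + ? = 45, so (2,3) = 1.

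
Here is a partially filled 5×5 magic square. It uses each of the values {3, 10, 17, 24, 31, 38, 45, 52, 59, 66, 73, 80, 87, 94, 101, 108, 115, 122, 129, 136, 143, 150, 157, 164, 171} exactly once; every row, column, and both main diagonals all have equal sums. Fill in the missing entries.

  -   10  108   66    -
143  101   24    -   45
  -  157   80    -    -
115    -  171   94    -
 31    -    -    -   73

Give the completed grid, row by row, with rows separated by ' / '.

87 10 108 66 164 / 143 101 24 122 45 / 59 157 80 3 136 / 115 38 171 94 17 / 31 129 52 150 73

The 25 entries sum to 2175, so each line sums to 2175/5 = 435.
Using row 2: 143 + 101 + 24 + 45 + ? → (2,4) = 435 − 313 = 122.
Column 3 needs 435; the known cells sum to 383, so (5,3) = 52.
The remaining cell in main diagonal is (1,1) = 435 − 348 = 87.
Row 1 needs 435; the known cells sum to 271, so (1,5) = 164.
Column 1: 87 + 143 + 115 + 31 + ? = 435, so (3,1) = 59.
Anti-diagonal must total 435; the given cells sum to 397, so (4,2) = 38.
Row 4: 115 + 38 + 171 + 94 + ? = 435, so (4,5) = 17.
Column 2 needs 435; the known cells sum to 306, so (5,2) = 129.
Column 5 must total 435; the given cells sum to 299, so (3,5) = 136.
From row 3, 435 − (59 + 157 + 80 + 136) gives (3,4) = 3.
Using row 5: 31 + 129 + 52 + 73 + ? → (5,4) = 435 − 285 = 150.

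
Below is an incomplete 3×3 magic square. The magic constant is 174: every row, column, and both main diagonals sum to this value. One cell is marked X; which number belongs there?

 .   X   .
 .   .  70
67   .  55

Using row 3: 67 + 55 + ? → (3,2) = 174 − 122 = 52.
Column 3: 70 + 55 + ? = 174, so (1,3) = 49.
The remaining cell in anti-diagonal is (2,2) = 174 − 116 = 58.
Row 2: 58 + 70 + ? = 174, so (2,1) = 46.
Column 1 must total 174; the given cells sum to 113, so (1,1) = 61.
Column 2: 58 + 52 + ? = 174, so (1,2) = 64.

64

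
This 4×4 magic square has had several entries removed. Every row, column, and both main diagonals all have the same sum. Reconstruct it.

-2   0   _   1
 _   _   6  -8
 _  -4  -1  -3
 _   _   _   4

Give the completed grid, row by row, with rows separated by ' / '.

Column 4 is already complete: 1 + -8 + -3 + 4 = -6, so that is the magic constant.
Row 1: -2 + 0 + 1 + ? = -6, so (1,3) = -5.
Using row 3: -4 + (-1) + (-3) + ? → (3,1) = -6 − (-8) = 2.
Column 3: -5 + 6 + (-1) + ? = -6, so (4,3) = -6.
The remaining cell in main diagonal is (2,2) = -6 − 1 = -7.
Anti-diagonal: 1 + 6 + (-4) + ? = -6, so (4,1) = -9.
Using row 2: -7 + 6 + (-8) + ? → (2,1) = -6 − (-9) = 3.
Row 4 needs -6; the known cells sum to -11, so (4,2) = 5.

-2 0 -5 1 / 3 -7 6 -8 / 2 -4 -1 -3 / -9 5 -6 4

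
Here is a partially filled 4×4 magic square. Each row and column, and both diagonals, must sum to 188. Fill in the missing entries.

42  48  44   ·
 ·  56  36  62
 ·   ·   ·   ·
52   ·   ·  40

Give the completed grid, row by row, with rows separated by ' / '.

Using row 1: 42 + 48 + 44 + ? → (1,4) = 188 − 134 = 54.
The remaining cell in row 2 is (2,1) = 188 − 154 = 34.
The remaining cell in column 1 is (3,1) = 188 − 128 = 60.
The remaining cell in column 4 is (3,4) = 188 − 156 = 32.
The remaining cell in main diagonal is (3,3) = 188 − 138 = 50.
Anti-diagonal needs 188; the known cells sum to 142, so (3,2) = 46.
Column 2 must total 188; the given cells sum to 150, so (4,2) = 38.
Column 3 needs 188; the known cells sum to 130, so (4,3) = 58.

42 48 44 54 / 34 56 36 62 / 60 46 50 32 / 52 38 58 40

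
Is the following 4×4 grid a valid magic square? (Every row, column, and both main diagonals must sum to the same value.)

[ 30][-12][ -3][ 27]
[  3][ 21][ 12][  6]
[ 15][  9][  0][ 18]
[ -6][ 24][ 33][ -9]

Row 1: 30 + (-12) + (-3) + 27 = 42.
Row 2: 3 + 21 + 12 + 6 = 42.
Row 3: 15 + 9 + 0 + 18 = 42.
Row 4: -6 + 24 + 33 + (-9) = 42.
Column 1: 30 + 3 + 15 + (-6) = 42.
Column 2: -12 + 21 + 9 + 24 = 42.
Column 3: -3 + 12 + 0 + 33 = 42.
Column 4: 27 + 6 + 18 + (-9) = 42.
Main diagonal: 30 + 21 + 0 + (-9) = 42.
Anti-diagonal: 27 + 12 + 9 + (-6) = 42.
All lines sum to 42.

Yes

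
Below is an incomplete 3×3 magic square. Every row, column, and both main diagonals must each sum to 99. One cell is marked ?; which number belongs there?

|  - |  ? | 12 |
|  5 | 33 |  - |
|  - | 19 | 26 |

Row 2 must total 99; the given cells sum to 38, so (2,3) = 61.
Using row 3: 19 + 26 + ? → (3,1) = 99 − 45 = 54.
The remaining cell in column 1 is (1,1) = 99 − 59 = 40.
Column 2: 33 + 19 + ? = 99, so (1,2) = 47.

47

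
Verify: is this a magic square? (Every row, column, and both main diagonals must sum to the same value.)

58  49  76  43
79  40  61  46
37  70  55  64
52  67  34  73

Yes

Row 1: 58 + 49 + 76 + 43 = 226.
Row 2: 79 + 40 + 61 + 46 = 226.
Row 3: 37 + 70 + 55 + 64 = 226.
Row 4: 52 + 67 + 34 + 73 = 226.
Column 1: 58 + 79 + 37 + 52 = 226.
Column 2: 49 + 40 + 70 + 67 = 226.
Column 3: 76 + 61 + 55 + 34 = 226.
Column 4: 43 + 46 + 64 + 73 = 226.
Main diagonal: 58 + 40 + 55 + 73 = 226.
Anti-diagonal: 43 + 61 + 70 + 52 = 226.
All lines sum to 226.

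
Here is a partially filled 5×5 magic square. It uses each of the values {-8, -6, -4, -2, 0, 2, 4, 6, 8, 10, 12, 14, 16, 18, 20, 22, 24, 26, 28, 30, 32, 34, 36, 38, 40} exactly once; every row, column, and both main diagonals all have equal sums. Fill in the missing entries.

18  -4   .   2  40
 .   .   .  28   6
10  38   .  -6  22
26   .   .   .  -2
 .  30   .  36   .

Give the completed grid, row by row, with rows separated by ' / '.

18 -4 24 2 40 / 34 12 0 28 6 / 10 38 16 -6 22 / 26 4 32 20 -2 / -8 30 8 36 14

The 25 entries sum to 400, so each line sums to 400/5 = 80.
Row 1: 18 + (-4) + 2 + 40 + ? = 80, so (1,3) = 24.
Using row 3: 10 + 38 + (-6) + 22 + ? → (3,3) = 80 − 64 = 16.
Column 4: 2 + 28 + (-6) + 36 + ? = 80, so (4,4) = 20.
Using column 5: 40 + 6 + 22 + (-2) + ? → (5,5) = 80 − 66 = 14.
Using main diagonal: 18 + 16 + 20 + 14 + ? → (2,2) = 80 − 68 = 12.
Using column 2: -4 + 12 + 38 + 30 + ? → (4,2) = 80 − 76 = 4.
The remaining cell in anti-diagonal is (5,1) = 80 − 88 = -8.
Row 4: 26 + 4 + 20 + (-2) + ? = 80, so (4,3) = 32.
Row 5: -8 + 30 + 36 + 14 + ? = 80, so (5,3) = 8.
Column 1 needs 80; the known cells sum to 46, so (2,1) = 34.
From column 3, 80 − (24 + 16 + 32 + 8) gives (2,3) = 0.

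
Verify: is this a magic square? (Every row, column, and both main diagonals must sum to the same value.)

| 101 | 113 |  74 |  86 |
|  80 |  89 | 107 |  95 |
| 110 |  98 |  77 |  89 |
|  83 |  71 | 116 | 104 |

No — column 4 sums to 374 but row 2 sums to 371.

Row 1: 101 + 113 + 74 + 86 = 374.
Row 2: 80 + 89 + 107 + 95 = 371.
Row 3: 110 + 98 + 77 + 89 = 374.
Row 4: 83 + 71 + 116 + 104 = 374.
Column 1: 101 + 80 + 110 + 83 = 374.
Column 2: 113 + 89 + 98 + 71 = 371.
Column 3: 74 + 107 + 77 + 116 = 374.
Column 4: 86 + 95 + 89 + 104 = 374.
Main diagonal: 101 + 89 + 77 + 104 = 371.
Anti-diagonal: 86 + 107 + 98 + 83 = 374.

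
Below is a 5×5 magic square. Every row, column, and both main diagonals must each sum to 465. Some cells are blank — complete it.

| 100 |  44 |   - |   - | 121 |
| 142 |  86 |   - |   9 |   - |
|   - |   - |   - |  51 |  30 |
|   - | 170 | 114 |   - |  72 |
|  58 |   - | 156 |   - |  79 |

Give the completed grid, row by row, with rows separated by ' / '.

100 44 23 177 121 / 142 86 65 9 163 / 149 128 107 51 30 / 16 170 114 93 72 / 58 37 156 135 79

Column 5 must total 465; the given cells sum to 302, so (2,5) = 163.
From anti-diagonal, 465 − (121 + 9 + 170 + 58) gives (3,3) = 107.
Row 2: 142 + 86 + 9 + 163 + ? = 465, so (2,3) = 65.
Column 3 needs 465; the known cells sum to 442, so (1,3) = 23.
Main diagonal must total 465; the given cells sum to 372, so (4,4) = 93.
Row 1: 100 + 44 + 23 + 121 + ? = 465, so (1,4) = 177.
Row 4: 170 + 114 + 93 + 72 + ? = 465, so (4,1) = 16.
The remaining cell in column 1 is (3,1) = 465 − 316 = 149.
Column 4: 177 + 9 + 51 + 93 + ? = 465, so (5,4) = 135.
Row 3 needs 465; the known cells sum to 337, so (3,2) = 128.
Row 5 must total 465; the given cells sum to 428, so (5,2) = 37.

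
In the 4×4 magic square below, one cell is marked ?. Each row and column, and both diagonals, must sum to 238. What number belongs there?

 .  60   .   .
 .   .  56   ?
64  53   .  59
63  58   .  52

From row 3, 238 − (64 + 53 + 59) gives (3,3) = 62.
Row 4: 63 + 58 + 52 + ? = 238, so (4,3) = 65.
Using column 2: 60 + 53 + 58 + ? → (2,2) = 238 − 171 = 67.
Using column 3: 56 + 62 + 65 + ? → (1,3) = 238 − 183 = 55.
Main diagonal: 67 + 62 + 52 + ? = 238, so (1,1) = 57.
From anti-diagonal, 238 − (56 + 53 + 63) gives (1,4) = 66.
Column 1 must total 238; the given cells sum to 184, so (2,1) = 54.
Column 4 must total 238; the given cells sum to 177, so (2,4) = 61.

61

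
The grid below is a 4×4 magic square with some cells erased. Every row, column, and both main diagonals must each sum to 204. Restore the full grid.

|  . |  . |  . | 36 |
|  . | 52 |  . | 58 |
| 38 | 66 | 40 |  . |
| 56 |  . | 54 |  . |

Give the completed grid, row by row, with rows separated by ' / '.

The remaining cell in row 3 is (3,4) = 204 − 144 = 60.
Column 4 needs 204; the known cells sum to 154, so (4,4) = 50.
Main diagonal must total 204; the given cells sum to 142, so (1,1) = 62.
Using anti-diagonal: 36 + 66 + 56 + ? → (2,3) = 204 − 158 = 46.
Row 2: 52 + 46 + 58 + ? = 204, so (2,1) = 48.
From row 4, 204 − (56 + 54 + 50) gives (4,2) = 44.
From column 2, 204 − (52 + 66 + 44) gives (1,2) = 42.
Using column 3: 46 + 40 + 54 + ? → (1,3) = 204 − 140 = 64.

62 42 64 36 / 48 52 46 58 / 38 66 40 60 / 56 44 54 50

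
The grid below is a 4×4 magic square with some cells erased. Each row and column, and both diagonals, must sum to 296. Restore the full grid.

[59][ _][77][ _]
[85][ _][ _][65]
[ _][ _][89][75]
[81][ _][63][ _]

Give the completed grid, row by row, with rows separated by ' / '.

59 73 77 87 / 85 79 67 65 / 71 61 89 75 / 81 83 63 69

Using column 1: 59 + 85 + 81 + ? → (3,1) = 296 − 225 = 71.
Column 3 needs 296; the known cells sum to 229, so (2,3) = 67.
Using row 2: 85 + 67 + 65 + ? → (2,2) = 296 − 217 = 79.
Row 3 needs 296; the known cells sum to 235, so (3,2) = 61.
From main diagonal, 296 − (59 + 79 + 89) gives (4,4) = 69.
The remaining cell in anti-diagonal is (1,4) = 296 − 209 = 87.
Row 1 must total 296; the given cells sum to 223, so (1,2) = 73.
Row 4 must total 296; the given cells sum to 213, so (4,2) = 83.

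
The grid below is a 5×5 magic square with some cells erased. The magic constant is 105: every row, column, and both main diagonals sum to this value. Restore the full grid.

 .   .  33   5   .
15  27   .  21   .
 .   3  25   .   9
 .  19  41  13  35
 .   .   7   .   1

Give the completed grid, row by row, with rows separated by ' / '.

From row 4, 105 − (19 + 41 + 13 + 35) gives (4,1) = -3.
The remaining cell in column 3 is (2,3) = 105 − 106 = -1.
Main diagonal: 27 + 25 + 13 + 1 + ? = 105, so (1,1) = 39.
Row 2 needs 105; the known cells sum to 62, so (2,5) = 43.
Column 5 must total 105; the given cells sum to 88, so (1,5) = 17.
The remaining cell in anti-diagonal is (5,1) = 105 − 82 = 23.
Row 1 must total 105; the given cells sum to 94, so (1,2) = 11.
Using column 1: 39 + 15 + (-3) + 23 + ? → (3,1) = 105 − 74 = 31.
Using column 2: 11 + 27 + 3 + 19 + ? → (5,2) = 105 − 60 = 45.
Row 3 needs 105; the known cells sum to 68, so (3,4) = 37.
Row 5 must total 105; the given cells sum to 76, so (5,4) = 29.

39 11 33 5 17 / 15 27 -1 21 43 / 31 3 25 37 9 / -3 19 41 13 35 / 23 45 7 29 1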